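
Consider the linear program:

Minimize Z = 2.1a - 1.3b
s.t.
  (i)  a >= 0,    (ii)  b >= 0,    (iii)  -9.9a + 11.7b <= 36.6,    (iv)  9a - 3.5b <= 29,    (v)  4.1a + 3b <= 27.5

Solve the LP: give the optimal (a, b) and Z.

Corner points and Z = 2.1a - 1.3b:
  (0, 0) → Z = 0
  (0, 122/39) → Z = -61/15
  (29/9, 0) → Z = 203/30
  (2355/863, 14077/2589) → Z = -17318/12945
  (3665/827, 2572/827) → Z = 43529/8270

At the optimal vertex, a = 0 and -9.9a + 11.7b = 36.6.
Solving simultaneously gives a = 0, b = 122/39.

a = 0, b = 122/39, minimum Z = -61/15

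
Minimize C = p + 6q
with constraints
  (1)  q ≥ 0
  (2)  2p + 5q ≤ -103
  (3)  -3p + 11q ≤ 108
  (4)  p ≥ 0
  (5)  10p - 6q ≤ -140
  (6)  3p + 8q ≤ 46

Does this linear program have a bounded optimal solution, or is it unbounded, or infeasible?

infeasible

The boundaries 10p - 6q = -140 and 3p + 8q = 46 meet at (-422/49, 440/49), but that point violates 2p + 5q ≤ -103. Every candidate vertex is excluded by some other constraint, so the feasible region is empty.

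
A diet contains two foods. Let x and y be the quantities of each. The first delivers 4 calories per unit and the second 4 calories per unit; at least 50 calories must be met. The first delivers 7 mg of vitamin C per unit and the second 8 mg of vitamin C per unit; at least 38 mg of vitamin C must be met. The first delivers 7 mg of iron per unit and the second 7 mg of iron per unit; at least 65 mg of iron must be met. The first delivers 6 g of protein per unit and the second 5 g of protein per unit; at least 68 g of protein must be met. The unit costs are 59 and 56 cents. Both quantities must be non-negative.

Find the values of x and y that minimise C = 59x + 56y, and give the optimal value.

x = 11/2, y = 7, minimum C = 1433/2

Vertices and C = 59x + 56y:
  (0, 68/5) → C = 3808/5
  (25/2, 0) → C = 1475/2
  (11/2, 7) → C = 1433/2
The feasible region is unbounded (it extends along (0, 1), (1, 0)), but C strictly increases along every unbounded feasible direction, so there is no improving ray and the minimum is attained at a vertex.

The optimum lies where 4x + 4y = 50 and 6x + 5y = 68.
Solving simultaneously gives x = 11/2, y = 7.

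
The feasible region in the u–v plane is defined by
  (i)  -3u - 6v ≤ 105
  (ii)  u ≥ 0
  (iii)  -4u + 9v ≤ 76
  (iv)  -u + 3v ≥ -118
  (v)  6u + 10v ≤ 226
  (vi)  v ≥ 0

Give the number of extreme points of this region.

Of the 15 pairwise boundary intersections, those satisfying every inequality are:
  (0, 76/9)
  (0, 0)
  (637/47, 680/47)
  (113/3, 0)

4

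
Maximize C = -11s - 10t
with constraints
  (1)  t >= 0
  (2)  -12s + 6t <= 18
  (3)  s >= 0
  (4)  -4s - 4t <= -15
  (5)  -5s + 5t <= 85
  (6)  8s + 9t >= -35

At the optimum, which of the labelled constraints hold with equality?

(2) and (4)

Feasible corners and C = -11s - 10t:
  (15/4, 0) → C = -165/4
  (1/4, 7/2) → C = -151/4
  (14, 31) → C = -464
The feasible region is unbounded (it extends along (1, 1), (1, 0)), but C strictly decreases along every unbounded feasible direction, so there is no improving ray and the maximum is attained at a vertex.

The maximum is at (1/4, 7/2). Substituting into each constraint, equality holds for (2) and (4); the remaining constraints have slack.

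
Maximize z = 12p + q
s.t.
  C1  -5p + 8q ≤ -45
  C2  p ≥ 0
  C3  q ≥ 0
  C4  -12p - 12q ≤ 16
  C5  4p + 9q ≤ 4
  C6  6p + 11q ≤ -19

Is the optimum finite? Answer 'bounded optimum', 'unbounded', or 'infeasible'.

The boundaries -5p + 8q = -45 and -12p - 12q = 16 meet at (103/39, -155/39), but that point violates q ≥ 0. Every candidate vertex is excluded by some other constraint, so the feasible region is empty.

infeasible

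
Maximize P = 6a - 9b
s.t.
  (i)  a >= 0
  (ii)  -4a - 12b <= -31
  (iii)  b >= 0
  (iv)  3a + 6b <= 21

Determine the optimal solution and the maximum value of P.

Feasible corners and P = 6a - 9b:
  (0, 31/12) → P = -93/4
  (0, 7/2) → P = -63/2
  (11/2, 3/4) → P = 105/4

a = 11/2, b = 3/4, maximum P = 105/4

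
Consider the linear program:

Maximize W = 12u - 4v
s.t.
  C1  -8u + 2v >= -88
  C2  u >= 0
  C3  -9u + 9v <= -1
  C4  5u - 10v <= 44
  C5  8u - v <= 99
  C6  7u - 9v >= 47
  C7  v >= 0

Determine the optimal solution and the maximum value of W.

u = 396/35, v = 44/35, maximum W = 4576/35

Corner points and W = 12u - 4v:
  (396/35, 44/35) → W = 4576/35
  (349/29, 120/29) → W = 3708/29
  (44/5, 0) → W = 528/5
  (47/7, 0) → W = 564/7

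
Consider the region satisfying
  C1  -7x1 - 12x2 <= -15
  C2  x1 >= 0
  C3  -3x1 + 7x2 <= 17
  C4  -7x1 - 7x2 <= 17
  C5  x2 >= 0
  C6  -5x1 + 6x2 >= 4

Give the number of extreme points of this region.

4

Of the 15 pairwise boundary intersections, those satisfying every inequality are:
  (0, 5/4)
  (7/17, 103/102)
  (0, 17/7)
  (74/17, 73/17)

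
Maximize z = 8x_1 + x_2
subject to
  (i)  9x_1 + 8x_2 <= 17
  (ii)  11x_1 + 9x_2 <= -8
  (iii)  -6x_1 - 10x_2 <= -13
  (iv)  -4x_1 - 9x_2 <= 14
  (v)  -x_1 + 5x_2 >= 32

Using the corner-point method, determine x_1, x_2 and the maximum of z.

x_1 = -41/8, x_2 = 43/8, maximum z = -285/8

The feasible region is unbounded (it extends along (-8, 9), (-5, 3)), but z strictly decreases along every unbounded feasible direction, so there is no improving ray and the maximum is attained at a vertex.

At the optimal vertex, 11x_1 + 9x_2 = -8 and -x_1 + 5x_2 = 32.
Solving simultaneously gives x_1 = -41/8, x_2 = 43/8.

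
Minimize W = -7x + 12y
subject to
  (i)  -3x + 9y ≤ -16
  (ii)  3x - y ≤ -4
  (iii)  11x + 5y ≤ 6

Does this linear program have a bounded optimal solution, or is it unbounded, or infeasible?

unbounded

From the feasible point (-13/6, -5/2), moving in the direction (-1, -3) keeps every constraint satisfied while W decreases without bound.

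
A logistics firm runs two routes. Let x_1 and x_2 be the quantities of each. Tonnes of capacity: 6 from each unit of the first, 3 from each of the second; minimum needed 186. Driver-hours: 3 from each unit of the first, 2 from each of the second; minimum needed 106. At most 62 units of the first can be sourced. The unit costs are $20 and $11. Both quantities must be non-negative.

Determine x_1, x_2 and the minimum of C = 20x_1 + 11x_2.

Feasible corners and C = 20x_1 + 11x_2:
  (0, 62) → C = 682
  (106/3, 0) → C = 2120/3
  (62, 0) → C = 1240
  (18, 26) → C = 646
The feasible region is unbounded (it extends along (0, 1)), but C strictly increases along every unbounded feasible direction, so there is no improving ray and the minimum is attained at a vertex.

x_1 = 18, x_2 = 26, minimum C = 646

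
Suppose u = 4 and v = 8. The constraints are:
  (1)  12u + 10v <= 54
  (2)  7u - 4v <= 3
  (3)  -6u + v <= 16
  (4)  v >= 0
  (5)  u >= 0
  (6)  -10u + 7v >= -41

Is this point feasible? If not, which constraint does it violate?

Constraint (1): 12u + 10v = 128, which is not ≤ 54. All other constraints are satisfied.

not feasible — violates (1)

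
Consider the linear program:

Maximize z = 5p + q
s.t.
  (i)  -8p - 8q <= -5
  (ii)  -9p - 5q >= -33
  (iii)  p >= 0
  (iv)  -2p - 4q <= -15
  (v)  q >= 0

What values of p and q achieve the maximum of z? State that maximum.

p = 57/26, q = 69/26, maximum z = 177/13

Feasible corners and z = 5p + q:
  (0, 33/5) → z = 33/5
  (57/26, 69/26) → z = 177/13
  (0, 15/4) → z = 15/4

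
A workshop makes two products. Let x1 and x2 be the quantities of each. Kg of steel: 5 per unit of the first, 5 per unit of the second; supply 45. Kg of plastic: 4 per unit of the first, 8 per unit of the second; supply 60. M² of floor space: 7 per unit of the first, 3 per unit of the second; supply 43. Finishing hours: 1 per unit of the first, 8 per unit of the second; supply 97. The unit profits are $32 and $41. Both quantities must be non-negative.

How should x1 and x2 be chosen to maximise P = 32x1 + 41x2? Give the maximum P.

Feasible corners and P = 32x1 + 41x2:
  (0, 0) → P = 0
  (0, 15/2) → P = 615/2
  (43/7, 0) → P = 1376/7
  (3, 6) → P = 342
  (4, 5) → P = 333

The optimum lies where 5x1 + 5x2 = 45 and 4x1 + 8x2 = 60.
Solving simultaneously gives x1 = 3, x2 = 6.

x1 = 3, x2 = 6, maximum P = 342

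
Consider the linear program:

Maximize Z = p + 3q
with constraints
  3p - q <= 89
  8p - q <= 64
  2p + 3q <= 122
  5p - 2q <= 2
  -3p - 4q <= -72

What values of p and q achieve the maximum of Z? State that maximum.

Feasible corners and Z = p + 3q:
  (157/13, 424/13) → Z = 1429/13
  (126/11, 304/11) → Z = 1038/11
  (-272, 222) → Z = 394
  (76/13, 177/13) → Z = 607/13

p = -272, q = 222, maximum Z = 394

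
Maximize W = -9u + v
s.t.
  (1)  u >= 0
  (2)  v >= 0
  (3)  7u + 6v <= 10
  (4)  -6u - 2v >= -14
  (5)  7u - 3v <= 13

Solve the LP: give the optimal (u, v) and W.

Feasible corners and W = -9u + v:
  (0, 0) → W = 0
  (0, 5/3) → W = 5/3
  (10/7, 0) → W = -90/7

u = 0, v = 5/3, maximum W = 5/3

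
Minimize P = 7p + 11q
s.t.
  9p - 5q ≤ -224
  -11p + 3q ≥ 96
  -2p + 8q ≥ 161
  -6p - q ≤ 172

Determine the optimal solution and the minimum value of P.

p = -1537/50, q = 311/25, minimum P = -3917/50

Vertices and P = 7p + 11q:
  (48/7, 400/7) → P = 4736/7
  (-987/62, 1001/62) → P = 2051/31
  (-1537/50, 311/25) → P = -3917/50
The feasible region is unbounded (it extends along (3, 11), (-1, 6)), but P strictly increases along every unbounded feasible direction, so there is no improving ray and the minimum is attained at a vertex.

At the optimal vertex, -2p + 8q = 161 and -6p - q = 172.
Solving simultaneously gives p = -1537/50, q = 311/25.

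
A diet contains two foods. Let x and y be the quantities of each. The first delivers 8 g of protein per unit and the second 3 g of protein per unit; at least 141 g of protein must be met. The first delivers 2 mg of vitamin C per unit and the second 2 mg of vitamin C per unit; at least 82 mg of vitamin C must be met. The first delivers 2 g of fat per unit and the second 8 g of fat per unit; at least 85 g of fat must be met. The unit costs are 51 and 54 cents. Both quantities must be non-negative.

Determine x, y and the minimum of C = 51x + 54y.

x = 81/2, y = 1/2, minimum C = 4185/2

Corner points and C = 51x + 54y:
  (0, 47) → C = 2538
  (85/2, 0) → C = 4335/2
  (18/5, 187/5) → C = 11016/5
  (81/2, 1/2) → C = 4185/2
The feasible region is unbounded (it extends along (0, 1), (1, 0)), but C strictly increases along every unbounded feasible direction, so there is no improving ray and the minimum is attained at a vertex.

The binding constraints are 2x + 2y = 82 and 2x + 8y = 85.
Solving simultaneously gives x = 81/2, y = 1/2.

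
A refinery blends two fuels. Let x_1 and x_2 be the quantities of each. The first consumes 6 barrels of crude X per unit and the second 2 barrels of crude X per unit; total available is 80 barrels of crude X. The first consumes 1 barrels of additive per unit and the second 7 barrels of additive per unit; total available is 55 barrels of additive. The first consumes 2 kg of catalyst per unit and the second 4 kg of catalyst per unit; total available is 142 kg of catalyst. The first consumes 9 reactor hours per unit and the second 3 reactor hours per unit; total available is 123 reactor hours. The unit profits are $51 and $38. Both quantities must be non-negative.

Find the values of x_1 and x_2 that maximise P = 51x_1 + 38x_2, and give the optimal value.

Corner points and P = 51x_1 + 38x_2:
  (0, 0) → P = 0
  (0, 55/7) → P = 2090/7
  (40/3, 0) → P = 680
  (45/4, 25/4) → P = 3245/4

x_1 = 45/4, x_2 = 25/4, maximum P = 3245/4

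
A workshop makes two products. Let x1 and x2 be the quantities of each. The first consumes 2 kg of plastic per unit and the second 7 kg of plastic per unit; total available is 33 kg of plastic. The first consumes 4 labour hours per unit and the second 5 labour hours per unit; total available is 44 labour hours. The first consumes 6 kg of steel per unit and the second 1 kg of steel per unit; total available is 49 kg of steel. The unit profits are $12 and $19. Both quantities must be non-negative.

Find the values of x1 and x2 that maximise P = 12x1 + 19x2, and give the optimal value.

x1 = 31/4, x2 = 5/2, maximum P = 281/2

The binding constraints are 2x1 + 7x2 = 33 and 6x1 + x2 = 49.
Solving simultaneously gives x1 = 31/4, x2 = 5/2.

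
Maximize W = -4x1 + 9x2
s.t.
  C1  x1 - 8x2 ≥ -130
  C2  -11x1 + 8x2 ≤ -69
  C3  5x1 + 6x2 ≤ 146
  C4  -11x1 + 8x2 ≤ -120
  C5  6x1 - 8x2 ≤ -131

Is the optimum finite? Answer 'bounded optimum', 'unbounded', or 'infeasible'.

The boundaries 5x1 + 6x2 = 146 and -11x1 + 8x2 = -120 meet at (944/53, 503/53), but that point violates 6x1 - 8x2 ≤ -131. Every candidate vertex is excluded by some other constraint, so the feasible region is empty.

infeasible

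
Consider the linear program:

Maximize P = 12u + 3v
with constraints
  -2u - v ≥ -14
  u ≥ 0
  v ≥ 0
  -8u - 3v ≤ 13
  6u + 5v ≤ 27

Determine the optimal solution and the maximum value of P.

u = 9/2, v = 0, maximum P = 54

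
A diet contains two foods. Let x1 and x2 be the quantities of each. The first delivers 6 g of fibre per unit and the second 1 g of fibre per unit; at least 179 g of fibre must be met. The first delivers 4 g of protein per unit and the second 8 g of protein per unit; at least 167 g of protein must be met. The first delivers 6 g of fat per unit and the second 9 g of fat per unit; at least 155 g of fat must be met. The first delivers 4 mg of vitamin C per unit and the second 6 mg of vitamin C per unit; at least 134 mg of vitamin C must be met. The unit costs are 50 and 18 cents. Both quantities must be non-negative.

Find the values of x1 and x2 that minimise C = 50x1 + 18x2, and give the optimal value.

x1 = 115/4, x2 = 13/2, minimum C = 3109/2

Extreme points and C = 50x1 + 18x2:
  (0, 179) → C = 3222
  (167/4, 0) → C = 4175/2
  (115/4, 13/2) → C = 3109/2
The feasible region is unbounded (it extends along (0, 1), (1, 0)), but C strictly increases along every unbounded feasible direction, so there is no improving ray and the minimum is attained at a vertex.

The binding constraints are 6x1 + x2 = 179 and 4x1 + 8x2 = 167.
Solving simultaneously gives x1 = 115/4, x2 = 13/2.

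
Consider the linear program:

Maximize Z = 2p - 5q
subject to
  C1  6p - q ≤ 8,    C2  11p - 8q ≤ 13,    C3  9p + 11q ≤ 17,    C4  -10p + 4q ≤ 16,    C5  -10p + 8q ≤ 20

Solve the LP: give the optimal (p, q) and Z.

Vertices and Z = 2p - 5q:
  (51/37, 10/37) → Z = 52/37
  (7/5, 2/5) → Z = 4/5
  (-5, -17/2) → Z = 65/2
  (-6/13, 25/13) → Z = -137/13
  (-6/5, 1) → Z = -37/5

The binding constraints are 11p - 8q = 13 and -10p + 4q = 16.
Solving simultaneously gives p = -5, q = -17/2.

p = -5, q = -17/2, maximum Z = 65/2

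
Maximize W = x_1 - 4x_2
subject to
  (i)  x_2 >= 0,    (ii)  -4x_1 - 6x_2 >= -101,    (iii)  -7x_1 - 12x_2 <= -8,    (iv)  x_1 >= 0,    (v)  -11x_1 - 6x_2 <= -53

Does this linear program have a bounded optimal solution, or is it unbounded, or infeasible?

Vertices and W = x_1 - 4x_2:
  (101/4, 0) → W = 101/4
  (53/11, 0) → W = 53/11
  (0, 101/6) → W = -202/3
  (0, 53/6) → W = -106/3
The feasible region has finitely many vertices and no improving ray; the maximum is 101/4 at (101/4, 0).

bounded optimum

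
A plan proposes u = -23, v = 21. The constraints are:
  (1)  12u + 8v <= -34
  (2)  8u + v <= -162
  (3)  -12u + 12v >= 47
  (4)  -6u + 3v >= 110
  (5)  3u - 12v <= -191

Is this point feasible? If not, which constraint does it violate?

(1): -108 ≤ -34 ✓
(2): -163 ≤ -162 ✓
(3): 528 ≥ 47 ✓
(4): 201 ≥ 110 ✓
(5): -321 ≤ -191 ✓

feasible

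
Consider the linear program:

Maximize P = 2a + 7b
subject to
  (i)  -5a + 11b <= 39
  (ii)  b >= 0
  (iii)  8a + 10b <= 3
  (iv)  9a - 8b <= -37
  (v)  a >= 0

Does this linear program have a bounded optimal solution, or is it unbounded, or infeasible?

infeasible

The boundaries -5a + 11b = 39 and b = 0 meet at (-39/5, 0), but that point violates a ≥ 0. Every candidate vertex is excluded by some other constraint, so the feasible region is empty.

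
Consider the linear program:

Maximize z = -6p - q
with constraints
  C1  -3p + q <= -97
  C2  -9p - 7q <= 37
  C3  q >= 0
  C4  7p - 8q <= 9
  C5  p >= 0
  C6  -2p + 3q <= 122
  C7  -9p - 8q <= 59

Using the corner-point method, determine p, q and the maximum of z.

Corner points and z = -6p - q:
  (767/17, 652/17) → z = -5254/17
  (59, 80) → z = -434
  (1003/5, 872/5) → z = -1378

The optimum lies where -3p + q = -97 and 7p - 8q = 9.
Solving simultaneously gives p = 767/17, q = 652/17.

p = 767/17, q = 652/17, maximum z = -5254/17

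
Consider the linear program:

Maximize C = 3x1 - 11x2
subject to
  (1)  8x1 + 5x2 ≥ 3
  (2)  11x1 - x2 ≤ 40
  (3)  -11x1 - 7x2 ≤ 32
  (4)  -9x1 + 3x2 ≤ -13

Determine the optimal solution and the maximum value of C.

Extreme points and C = 3x1 - 11x2:
  (29/9, -41/9) → C = 538/9
  (74/69, -77/69) → C = 1069/69
  (107/24, 217/24) → C = -1033/12

The binding constraints are 8x1 + 5x2 = 3 and 11x1 - x2 = 40.
Solving simultaneously gives x1 = 29/9, x2 = -41/9.

x1 = 29/9, x2 = -41/9, maximum C = 538/9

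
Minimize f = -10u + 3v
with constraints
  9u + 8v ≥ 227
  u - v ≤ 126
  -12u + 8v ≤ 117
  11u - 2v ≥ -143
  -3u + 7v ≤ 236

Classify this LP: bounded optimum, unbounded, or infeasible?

Feasible corners and f = -10u + 3v:
  (1235/17, -907/17) → f = -15071/17
  (110/21, 1259/56) → f = 2531/168
  (559/2, 307/2) → f = -4669/2
  (1069/60, 827/20) → f = -3247/60
The feasible region has finitely many vertices and no improving ray; the minimum is -4669/2 at (559/2, 307/2).

bounded optimum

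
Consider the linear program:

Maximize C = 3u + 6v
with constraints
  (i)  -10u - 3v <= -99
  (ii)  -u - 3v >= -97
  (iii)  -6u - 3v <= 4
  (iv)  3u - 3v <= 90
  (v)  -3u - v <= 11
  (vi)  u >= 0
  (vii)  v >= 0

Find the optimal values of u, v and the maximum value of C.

Feasible corners and C = 3u + 6v:
  (2/9, 871/27) → C = 1748/9
  (99/10, 0) → C = 297/10
  (187/4, 67/4) → C = 963/4
  (30, 0) → C = 90

u = 187/4, v = 67/4, maximum C = 963/4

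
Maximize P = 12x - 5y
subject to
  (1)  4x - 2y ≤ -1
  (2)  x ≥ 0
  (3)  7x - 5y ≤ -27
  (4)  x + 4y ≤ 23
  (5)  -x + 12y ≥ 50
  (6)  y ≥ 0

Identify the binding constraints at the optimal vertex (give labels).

(3) and (4)

Corner points and P = 12x - 5y:
  (0, 27/5) → P = -27
  (0, 23/4) → P = -115/4
  (7/33, 188/33) → P = -856/33

The maximum is at (7/33, 188/33). Substituting into each constraint, equality holds for (3) and (4); the remaining constraints have slack.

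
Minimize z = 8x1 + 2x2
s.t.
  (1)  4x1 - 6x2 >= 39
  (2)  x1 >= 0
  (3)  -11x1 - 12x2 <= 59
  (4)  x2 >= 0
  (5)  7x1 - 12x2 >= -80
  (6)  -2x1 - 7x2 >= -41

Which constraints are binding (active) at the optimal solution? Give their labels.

(1) and (4)

Feasible corners and z = 8x1 + 2x2:
  (39/4, 0) → z = 78
  (519/40, 43/20) → z = 1081/10
  (41/2, 0) → z = 164

The minimum is at (39/4, 0). Substituting into each constraint, equality holds for (1) and (4); the remaining constraints have slack.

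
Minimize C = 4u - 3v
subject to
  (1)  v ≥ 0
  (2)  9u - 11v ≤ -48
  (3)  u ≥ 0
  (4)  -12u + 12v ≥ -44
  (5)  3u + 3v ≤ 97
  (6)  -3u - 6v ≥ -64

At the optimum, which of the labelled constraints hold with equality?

Extreme points and C = 4u - 3v:
  (0, 48/11) → C = -144/11
  (416/87, 240/29) → C = -496/87
  (0, 32/3) → C = -32

The minimum is at (0, 32/3). Substituting into each constraint, equality holds for (3) and (6); the remaining constraints have slack.

(3) and (6)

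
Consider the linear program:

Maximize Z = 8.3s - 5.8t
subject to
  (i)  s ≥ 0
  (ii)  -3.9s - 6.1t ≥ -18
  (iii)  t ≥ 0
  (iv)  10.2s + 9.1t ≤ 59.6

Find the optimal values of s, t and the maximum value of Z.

s = 60/13, t = 0, maximum Z = 498/13

Feasible corners and Z = 8.3s - 5.8t:
  (0, 180/61) → Z = -1044/61
  (0, 0) → Z = 0
  (60/13, 0) → Z = 498/13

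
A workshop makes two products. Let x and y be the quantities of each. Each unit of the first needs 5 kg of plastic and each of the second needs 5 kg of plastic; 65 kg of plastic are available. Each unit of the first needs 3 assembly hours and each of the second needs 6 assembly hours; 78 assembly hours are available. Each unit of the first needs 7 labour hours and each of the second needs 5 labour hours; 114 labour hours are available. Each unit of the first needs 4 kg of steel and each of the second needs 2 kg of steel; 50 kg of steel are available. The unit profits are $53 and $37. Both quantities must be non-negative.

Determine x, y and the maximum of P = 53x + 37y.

Extreme points and P = 53x + 37y:
  (0, 0) → P = 0
  (0, 13) → P = 481
  (25/2, 0) → P = 1325/2
  (12, 1) → P = 673

x = 12, y = 1, maximum P = 673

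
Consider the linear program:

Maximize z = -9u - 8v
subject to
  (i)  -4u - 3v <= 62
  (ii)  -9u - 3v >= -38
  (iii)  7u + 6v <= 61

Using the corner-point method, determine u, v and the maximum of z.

Corner points and z = -9u - 8v:
  (20, -142/3) → z = 596/3
  (-185, 226) → z = -143
  (15/11, 283/33) → z = -2669/33

u = 20, v = -142/3, maximum z = 596/3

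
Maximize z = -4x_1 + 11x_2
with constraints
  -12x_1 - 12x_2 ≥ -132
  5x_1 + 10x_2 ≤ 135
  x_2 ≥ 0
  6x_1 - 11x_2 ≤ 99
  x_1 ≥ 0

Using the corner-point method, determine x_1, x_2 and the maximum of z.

x_1 = 0, x_2 = 11, maximum z = 121

Feasible corners and z = -4x_1 + 11x_2:
  (11, 0) → z = -44
  (0, 11) → z = 121
  (0, 0) → z = 0

At the optimal vertex, -12x_1 - 12x_2 = -132 and x_1 = 0.
Solving simultaneously gives x_1 = 0, x_2 = 11.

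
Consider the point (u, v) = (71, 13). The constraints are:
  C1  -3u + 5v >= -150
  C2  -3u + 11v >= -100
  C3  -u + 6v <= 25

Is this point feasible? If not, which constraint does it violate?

feasible

C1: -148 ≥ -150 ✓
C2: -70 ≥ -100 ✓
C3: 7 ≤ 25 ✓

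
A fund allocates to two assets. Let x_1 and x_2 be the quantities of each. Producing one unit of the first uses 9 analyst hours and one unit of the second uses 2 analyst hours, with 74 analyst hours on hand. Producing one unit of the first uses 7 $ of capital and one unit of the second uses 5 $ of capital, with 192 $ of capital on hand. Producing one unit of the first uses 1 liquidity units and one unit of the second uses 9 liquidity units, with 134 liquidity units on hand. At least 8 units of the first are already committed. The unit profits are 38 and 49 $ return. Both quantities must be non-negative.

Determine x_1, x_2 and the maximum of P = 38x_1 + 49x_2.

x_1 = 8, x_2 = 1, maximum P = 353

Vertices and P = 38x_1 + 49x_2:
  (74/9, 0) → P = 2812/9
  (8, 0) → P = 304
  (8, 1) → P = 353

The binding constraints are 9x_1 + 2x_2 = 74 and x_1 = 8.
Solving simultaneously gives x_1 = 8, x_2 = 1.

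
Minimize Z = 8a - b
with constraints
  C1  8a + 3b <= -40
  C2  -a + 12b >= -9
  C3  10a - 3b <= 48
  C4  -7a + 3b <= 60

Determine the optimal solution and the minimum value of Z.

a = -83/9, b = -41/27, minimum Z = -1951/27

Corner points and Z = 8a - b:
  (-151/33, -112/99) → Z = -3512/99
  (-20/3, 40/9) → Z = -520/9
  (-83/9, -41/27) → Z = -1951/27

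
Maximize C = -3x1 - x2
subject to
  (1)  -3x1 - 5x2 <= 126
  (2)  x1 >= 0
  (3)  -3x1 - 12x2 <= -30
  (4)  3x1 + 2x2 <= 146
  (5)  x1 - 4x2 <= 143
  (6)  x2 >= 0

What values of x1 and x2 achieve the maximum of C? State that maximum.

x1 = 0, x2 = 5/2, maximum C = -5/2

Vertices and C = -3x1 - x2:
  (0, 5/2) → C = -5/2
  (0, 73) → C = -73
  (10, 0) → C = -30
  (146/3, 0) → C = -146

The optimum lies where x1 = 0 and -3x1 - 12x2 = -30.
Solving simultaneously gives x1 = 0, x2 = 5/2.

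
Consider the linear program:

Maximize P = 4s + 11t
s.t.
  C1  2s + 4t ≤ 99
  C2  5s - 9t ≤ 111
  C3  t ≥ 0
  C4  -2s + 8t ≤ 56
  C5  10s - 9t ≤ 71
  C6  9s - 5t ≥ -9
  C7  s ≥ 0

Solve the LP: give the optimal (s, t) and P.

Vertices and P = 4s + 11t:
  (71/10, 0) → P = 142/5
  (0, 0) → P = 0
  (536/31, 351/31) → P = 6005/31
  (104/31, 243/31) → P = 3089/31
  (0, 9/5) → P = 99/5

s = 536/31, t = 351/31, maximum P = 6005/31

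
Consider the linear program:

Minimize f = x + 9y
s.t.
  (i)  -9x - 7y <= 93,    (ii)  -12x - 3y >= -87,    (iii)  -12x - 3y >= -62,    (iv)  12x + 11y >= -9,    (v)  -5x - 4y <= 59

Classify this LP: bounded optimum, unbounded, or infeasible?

Extreme points and f = x + 9y:
  (-64, 69) → f = 557
  (709/96, -71/8) → f = -6959/96
The feasible region has finitely many vertices and no improving ray; the minimum is -6959/96 at (709/96, -71/8).

bounded optimum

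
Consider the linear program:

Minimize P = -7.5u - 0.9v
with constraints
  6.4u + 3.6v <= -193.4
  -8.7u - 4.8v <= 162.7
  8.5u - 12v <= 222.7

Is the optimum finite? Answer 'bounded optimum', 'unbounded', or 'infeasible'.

The boundaries 6.4u + 3.6v = -193.4 and -8.7u - 4.8v = 162.7 meet at (571, -6413/6), but that point violates 8.5u - 12v ≤ 222.7. Every candidate vertex is excluded by some other constraint, so the feasible region is empty.

infeasible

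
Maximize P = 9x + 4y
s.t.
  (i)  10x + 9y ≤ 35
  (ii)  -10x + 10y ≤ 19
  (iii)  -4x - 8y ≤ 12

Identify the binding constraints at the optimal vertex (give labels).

Vertices and P = 9x + 4y:
  (179/190, 54/19) → P = 3771/190
  (97/11, -65/11) → P = 613/11
  (-34/15, -11/30) → P = -328/15

The maximum is at (97/11, -65/11). Substituting into each constraint, equality holds for (i) and (iii); the remaining constraints have slack.

(i) and (iii)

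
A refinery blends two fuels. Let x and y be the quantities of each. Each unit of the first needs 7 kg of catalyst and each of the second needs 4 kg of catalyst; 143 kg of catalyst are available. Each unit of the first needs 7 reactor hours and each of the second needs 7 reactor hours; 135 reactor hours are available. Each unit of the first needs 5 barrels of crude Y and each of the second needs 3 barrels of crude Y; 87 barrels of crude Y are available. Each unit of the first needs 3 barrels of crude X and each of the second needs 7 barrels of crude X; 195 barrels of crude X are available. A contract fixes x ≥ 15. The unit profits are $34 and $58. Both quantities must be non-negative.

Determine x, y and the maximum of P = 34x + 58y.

x = 15, y = 4, maximum P = 742

The optimum lies where 5x + 3y = 87 and x = 15.
Solving simultaneously gives x = 15, y = 4.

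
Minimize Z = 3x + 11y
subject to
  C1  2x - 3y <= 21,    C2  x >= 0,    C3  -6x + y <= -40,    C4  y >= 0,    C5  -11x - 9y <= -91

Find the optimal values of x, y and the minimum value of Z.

x = 91/11, y = 0, minimum Z = 273/11

The feasible region is unbounded (it extends along (1, 6), (3, 2)), but Z strictly increases along every unbounded feasible direction, so there is no improving ray and the minimum is attained at a vertex.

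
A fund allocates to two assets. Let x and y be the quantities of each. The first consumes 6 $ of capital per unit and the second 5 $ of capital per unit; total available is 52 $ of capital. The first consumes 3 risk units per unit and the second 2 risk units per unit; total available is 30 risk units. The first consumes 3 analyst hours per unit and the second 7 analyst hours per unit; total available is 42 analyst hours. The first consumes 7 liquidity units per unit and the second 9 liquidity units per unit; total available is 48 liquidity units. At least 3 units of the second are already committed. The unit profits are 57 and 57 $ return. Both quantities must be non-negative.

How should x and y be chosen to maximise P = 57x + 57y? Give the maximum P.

Vertices and P = 57x + 57y:
  (0, 16/3) → P = 304
  (0, 3) → P = 171
  (3, 3) → P = 342

At the optimal vertex, 7x + 9y = 48 and y = 3.
Solving simultaneously gives x = 3, y = 3.

x = 3, y = 3, maximum P = 342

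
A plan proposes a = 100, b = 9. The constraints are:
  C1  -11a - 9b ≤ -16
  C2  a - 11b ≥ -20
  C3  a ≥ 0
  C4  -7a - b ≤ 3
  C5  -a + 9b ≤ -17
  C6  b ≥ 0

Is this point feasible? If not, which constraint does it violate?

C1: -1181 ≤ -16 ✓
C2: 1 ≥ -20 ✓
C3: 100 ≥ 0 ✓
C4: -709 ≤ 3 ✓
C5: -19 ≤ -17 ✓
C6: 9 ≥ 0 ✓

feasible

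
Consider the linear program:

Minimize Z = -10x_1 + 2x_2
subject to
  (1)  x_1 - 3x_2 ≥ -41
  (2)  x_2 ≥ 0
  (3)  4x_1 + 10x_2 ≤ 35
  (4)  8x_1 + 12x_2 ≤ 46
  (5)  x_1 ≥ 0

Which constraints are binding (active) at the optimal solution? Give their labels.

(2) and (4)

Extreme points and Z = -10x_1 + 2x_2:
  (23/4, 0) → Z = -115/2
  (0, 0) → Z = 0
  (5/4, 3) → Z = -13/2
  (0, 7/2) → Z = 7

The minimum is at (23/4, 0). Substituting into each constraint, equality holds for (2) and (4); the remaining constraints have slack.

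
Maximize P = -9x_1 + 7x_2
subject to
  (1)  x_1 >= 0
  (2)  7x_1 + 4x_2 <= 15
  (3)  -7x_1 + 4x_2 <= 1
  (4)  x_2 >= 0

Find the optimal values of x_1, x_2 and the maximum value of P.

Feasible corners and P = -9x_1 + 7x_2:
  (0, 1/4) → P = 7/4
  (0, 0) → P = 0
  (1, 2) → P = 5
  (15/7, 0) → P = -135/7

x_1 = 1, x_2 = 2, maximum P = 5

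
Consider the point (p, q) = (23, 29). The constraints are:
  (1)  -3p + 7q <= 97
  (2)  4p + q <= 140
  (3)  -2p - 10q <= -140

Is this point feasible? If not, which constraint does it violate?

Constraint (1): -3p + 7q = 134, which is not ≤ 97. All other constraints are satisfied.

not feasible — violates (1)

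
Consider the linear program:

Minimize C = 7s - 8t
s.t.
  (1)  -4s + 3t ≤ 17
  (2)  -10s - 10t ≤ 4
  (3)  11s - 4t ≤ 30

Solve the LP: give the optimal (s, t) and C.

s = 158/17, t = 307/17, minimum C = -1350/17

Vertices and C = 7s - 8t:
  (-13/5, 11/5) → C = -179/5
  (158/17, 307/17) → C = -1350/17
  (142/75, -172/75) → C = 158/5

At the optimal vertex, -4s + 3t = 17 and 11s - 4t = 30.
Solving simultaneously gives s = 158/17, t = 307/17.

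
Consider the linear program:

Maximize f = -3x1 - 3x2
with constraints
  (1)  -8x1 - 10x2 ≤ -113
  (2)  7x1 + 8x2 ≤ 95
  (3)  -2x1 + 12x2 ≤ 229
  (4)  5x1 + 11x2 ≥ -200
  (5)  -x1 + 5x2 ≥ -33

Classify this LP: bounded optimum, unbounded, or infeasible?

bounded optimum

Extreme points and f = -3x1 - 3x2:
  (23/3, 31/6) → f = -77/2
  (-467/58, 1029/58) → f = -843/29
  (-173/25, 1793/100) → f = -3303/100
The feasible region has finitely many vertices and no improving ray; the maximum is -843/29 at (-467/58, 1029/58).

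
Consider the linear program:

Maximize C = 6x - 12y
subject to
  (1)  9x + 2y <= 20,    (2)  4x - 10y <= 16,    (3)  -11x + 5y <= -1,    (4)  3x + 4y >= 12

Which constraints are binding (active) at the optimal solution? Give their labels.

(1) and (4)

Feasible corners and C = 6x - 12y:
  (102/67, 211/67) → C = -1920/67
  (28/15, 8/5) → C = -8
  (64/59, 129/59) → C = -1164/59

The maximum is at (28/15, 8/5). Substituting into each constraint, equality holds for (1) and (4); the remaining constraints have slack.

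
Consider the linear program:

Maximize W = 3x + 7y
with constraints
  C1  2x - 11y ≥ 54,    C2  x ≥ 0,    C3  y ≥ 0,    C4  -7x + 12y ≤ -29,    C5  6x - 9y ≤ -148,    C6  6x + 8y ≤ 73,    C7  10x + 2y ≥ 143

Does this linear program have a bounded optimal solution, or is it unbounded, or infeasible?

infeasible

The boundaries 6x + 8y = 73 and 10x + 2y = 143 meet at (499/34, -32/17), but that point violates 2x - 11y ≥ 54. Every candidate vertex is excluded by some other constraint, so the feasible region is empty.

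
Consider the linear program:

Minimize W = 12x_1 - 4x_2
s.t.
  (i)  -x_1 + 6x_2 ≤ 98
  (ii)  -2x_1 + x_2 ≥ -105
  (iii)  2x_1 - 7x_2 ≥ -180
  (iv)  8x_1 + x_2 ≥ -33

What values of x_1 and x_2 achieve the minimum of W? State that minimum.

x_1 = -296/49, x_2 = 751/49, minimum W = -6556/49

Corner points and W = 12x_1 - 4x_2:
  (728/11, 301/11) → W = 7532/11
  (-296/49, 751/49) → W = -6556/49
  (36/5, -453/5) → W = 2244/5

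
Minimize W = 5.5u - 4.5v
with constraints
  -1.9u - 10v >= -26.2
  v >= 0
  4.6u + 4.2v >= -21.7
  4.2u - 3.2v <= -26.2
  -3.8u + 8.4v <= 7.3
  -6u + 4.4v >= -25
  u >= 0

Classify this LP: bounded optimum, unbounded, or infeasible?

The boundaries -1.9u - 10v = -26.2 and -3.8u + 8.4v = 7.3 meet at (3677/1349, 597/284), but that point violates 4.2u - 3.2v ≤ -26.2. Every candidate vertex is excluded by some other constraint, so the feasible region is empty.

infeasible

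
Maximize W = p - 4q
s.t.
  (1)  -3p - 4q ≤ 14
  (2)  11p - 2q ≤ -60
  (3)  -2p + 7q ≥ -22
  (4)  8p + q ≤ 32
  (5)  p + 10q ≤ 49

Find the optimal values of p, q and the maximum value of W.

p = -134/25, q = 13/25, maximum W = -186/25

Feasible corners and W = p - 4q:
  (-134/25, 13/25) → W = -186/25
  (-168/13, 161/26) → W = -490/13
  (-251/56, 599/112) → W = -207/8

The binding constraints are -3p - 4q = 14 and 11p - 2q = -60.
Solving simultaneously gives p = -134/25, q = 13/25.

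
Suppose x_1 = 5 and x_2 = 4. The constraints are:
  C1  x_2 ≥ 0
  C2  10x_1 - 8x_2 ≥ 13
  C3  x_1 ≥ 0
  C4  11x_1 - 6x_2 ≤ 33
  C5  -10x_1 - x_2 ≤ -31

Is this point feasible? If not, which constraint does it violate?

C1: 4 ≥ 0 ✓
C2: 18 ≥ 13 ✓
C3: 5 ≥ 0 ✓
C4: 31 ≤ 33 ✓
C5: -54 ≤ -31 ✓

feasible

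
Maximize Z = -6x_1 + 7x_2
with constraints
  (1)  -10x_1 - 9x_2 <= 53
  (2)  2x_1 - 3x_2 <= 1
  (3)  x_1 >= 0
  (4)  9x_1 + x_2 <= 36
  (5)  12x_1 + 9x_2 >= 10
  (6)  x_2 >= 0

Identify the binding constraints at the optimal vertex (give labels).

(3) and (4)

Corner points and Z = -6x_1 + 7x_2:
  (109/29, 63/29) → Z = -213/29
  (13/18, 4/27) → Z = -89/27
  (0, 36) → Z = 252
  (0, 10/9) → Z = 70/9

The maximum is at (0, 36). Substituting into each constraint, equality holds for (3) and (4); the remaining constraints have slack.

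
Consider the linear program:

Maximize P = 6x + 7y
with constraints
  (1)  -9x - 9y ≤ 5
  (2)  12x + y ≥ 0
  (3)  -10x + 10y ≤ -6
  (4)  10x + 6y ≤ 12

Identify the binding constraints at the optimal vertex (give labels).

Vertices and P = 6x + 7y:
  (5/99, -20/33) → P = -130/33
  (23/6, -79/18) → P = -139/18
  (3/65, -36/65) → P = -18/5
  (39/40, 3/8) → P = 339/40

The maximum is at (39/40, 3/8). Substituting into each constraint, equality holds for (3) and (4); the remaining constraints have slack.

(3) and (4)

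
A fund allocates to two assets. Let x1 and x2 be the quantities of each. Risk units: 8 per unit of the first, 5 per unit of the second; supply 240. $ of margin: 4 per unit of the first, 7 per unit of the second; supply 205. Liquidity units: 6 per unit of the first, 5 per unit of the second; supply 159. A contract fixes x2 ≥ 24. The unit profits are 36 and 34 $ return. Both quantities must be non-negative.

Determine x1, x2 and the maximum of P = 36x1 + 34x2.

Feasible corners and P = 36x1 + 34x2:
  (0, 205/7) → P = 6970/7
  (0, 24) → P = 816
  (4, 27) → P = 1062
  (13/2, 24) → P = 1050

The optimum lies where 4x1 + 7x2 = 205 and 6x1 + 5x2 = 159.
Solving simultaneously gives x1 = 4, x2 = 27.

x1 = 4, x2 = 27, maximum P = 1062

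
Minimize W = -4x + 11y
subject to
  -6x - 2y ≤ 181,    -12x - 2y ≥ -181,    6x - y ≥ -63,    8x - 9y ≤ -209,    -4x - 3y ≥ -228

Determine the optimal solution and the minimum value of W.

x = -179/23, y = 375/23, minimum W = 4841/23

Extreme points and W = -4x + 11y:
  (1211/124, 989/31) → W = 9668/31
  (87/28, 503/7) → W = 778
  (-179/23, 375/23) → W = 4841/23
  (39/22, 810/11) → W = 8832/11

The optimum lies where 6x - y = -63 and 8x - 9y = -209.
Solving simultaneously gives x = -179/23, y = 375/23.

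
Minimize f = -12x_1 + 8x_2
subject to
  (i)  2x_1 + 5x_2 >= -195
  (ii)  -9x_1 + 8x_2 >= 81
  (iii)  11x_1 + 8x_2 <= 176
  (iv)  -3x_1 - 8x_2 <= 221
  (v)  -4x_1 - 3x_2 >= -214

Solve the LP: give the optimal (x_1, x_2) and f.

Extreme points and f = -12x_1 + 8x_2:
  (-455, 143) → f = 6604
  (19/4, 495/32) → f = 267/4
  (-151/6, -291/16) → f = 313/2
  (-1184, 1650) → f = 27408
The feasible region is unbounded (it extends along (-3, 4), (-5, 2)), but f strictly increases along every unbounded feasible direction, so there is no improving ray and the minimum is attained at a vertex.

x_1 = 19/4, x_2 = 495/32, minimum f = 267/4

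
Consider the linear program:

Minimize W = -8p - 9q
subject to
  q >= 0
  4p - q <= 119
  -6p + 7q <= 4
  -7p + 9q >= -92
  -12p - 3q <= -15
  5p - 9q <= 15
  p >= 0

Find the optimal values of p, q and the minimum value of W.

p = 837/22, q = 365/11, minimum W = -603

Feasible corners and W = -8p - 9q:
  (5/4, 0) → W = -10
  (3, 0) → W = -24
  (837/22, 365/11) → W = -603
  (1056/31, 535/31) → W = -13263/31
  (31/34, 23/17) → W = -331/17

The binding constraints are 4p - q = 119 and -6p + 7q = 4.
Solving simultaneously gives p = 837/22, q = 365/11.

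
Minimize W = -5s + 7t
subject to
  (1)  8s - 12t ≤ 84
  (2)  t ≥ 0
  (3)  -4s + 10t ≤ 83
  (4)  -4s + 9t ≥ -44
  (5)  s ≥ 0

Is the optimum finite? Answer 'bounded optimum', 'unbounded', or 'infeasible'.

Extreme points and W = -5s + 7t:
  (21/2, 0) → W = -105/2
  (459/8, 125/4) → W = -545/8
  (0, 0) → W = 0
  (0, 83/10) → W = 581/10
The feasible region has finitely many vertices and no improving ray; the minimum is -545/8 at (459/8, 125/4).

bounded optimum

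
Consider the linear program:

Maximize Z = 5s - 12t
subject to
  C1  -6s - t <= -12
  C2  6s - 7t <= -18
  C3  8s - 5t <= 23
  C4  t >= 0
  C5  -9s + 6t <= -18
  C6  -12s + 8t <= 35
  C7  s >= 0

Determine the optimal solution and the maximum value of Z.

Extreme points and Z = 5s - 12t:
  (251/26, 141/13) → Z = -2129/26
  (26/3, 10) → Z = -230/3
  (16, 21) → Z = -172

The optimum lies where 6s - 7t = -18 and -9s + 6t = -18.
Solving simultaneously gives s = 26/3, t = 10.

s = 26/3, t = 10, maximum Z = -230/3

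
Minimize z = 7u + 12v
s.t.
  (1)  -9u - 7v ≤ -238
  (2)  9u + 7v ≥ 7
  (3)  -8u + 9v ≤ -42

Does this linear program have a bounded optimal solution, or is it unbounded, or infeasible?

From the feasible point (2436/137, 1526/137), moving in the direction (7, -9) keeps every constraint satisfied while z decreases without bound.

unbounded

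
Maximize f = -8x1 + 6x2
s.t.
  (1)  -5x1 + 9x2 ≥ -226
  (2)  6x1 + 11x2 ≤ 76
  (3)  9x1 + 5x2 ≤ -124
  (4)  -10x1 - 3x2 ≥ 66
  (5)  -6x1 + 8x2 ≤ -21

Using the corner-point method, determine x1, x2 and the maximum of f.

x1 = -1619/14, x2 = -1251/14, maximum f = 389

Extreme points and f = -8x1 + 6x2:
  (7/53, -1327/53) → f = -8018/53
  (-1619/14, -1251/14) → f = 389
  (-887/102, -311/34) → f = 749/51

At the optimal vertex, -5x1 + 9x2 = -226 and -6x1 + 8x2 = -21.
Solving simultaneously gives x1 = -1619/14, x2 = -1251/14.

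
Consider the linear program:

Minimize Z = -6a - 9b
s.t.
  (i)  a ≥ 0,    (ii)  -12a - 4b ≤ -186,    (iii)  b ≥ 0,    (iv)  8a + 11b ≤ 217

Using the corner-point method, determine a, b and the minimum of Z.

Corner points and Z = -6a - 9b:
  (31/2, 0) → Z = -93
  (589/50, 279/25) → Z = -4278/25
  (217/8, 0) → Z = -651/4

The binding constraints are -12a - 4b = -186 and 8a + 11b = 217.
Solving simultaneously gives a = 589/50, b = 279/25.

a = 589/50, b = 279/25, minimum Z = -4278/25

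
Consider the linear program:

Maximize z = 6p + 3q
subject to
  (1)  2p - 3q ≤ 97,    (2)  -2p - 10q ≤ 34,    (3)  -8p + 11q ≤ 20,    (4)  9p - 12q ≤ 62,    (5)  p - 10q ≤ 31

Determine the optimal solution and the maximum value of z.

p = 922/3, q = 676/3, maximum z = 2520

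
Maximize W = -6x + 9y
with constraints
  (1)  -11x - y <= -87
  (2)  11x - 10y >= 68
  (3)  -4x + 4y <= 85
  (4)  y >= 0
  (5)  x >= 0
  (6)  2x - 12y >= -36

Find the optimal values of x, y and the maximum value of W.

Corner points and W = -6x + 9y:
  (938/121, 19/11) → W = -3747/121
  (87/11, 0) → W = -522/11
  (21/2, 19/4) → W = -81/4
The feasible region is unbounded (it extends along (6, 1), (1, 0)), but W strictly decreases along every unbounded feasible direction, so there is no improving ray and the maximum is attained at a vertex.

At the optimal vertex, 11x - 10y = 68 and 2x - 12y = -36.
Solving simultaneously gives x = 21/2, y = 19/4.

x = 21/2, y = 19/4, maximum W = -81/4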